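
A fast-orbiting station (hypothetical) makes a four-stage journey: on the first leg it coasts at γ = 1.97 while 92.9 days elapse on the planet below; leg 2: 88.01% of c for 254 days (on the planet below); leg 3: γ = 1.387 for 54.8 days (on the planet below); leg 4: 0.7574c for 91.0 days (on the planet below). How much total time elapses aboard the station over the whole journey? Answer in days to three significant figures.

Leg 1: γ = 1.97; τ_1 = 92.9/1.970 = 47.16 days.
Leg 2: β = 0.8801; γ = 1/√(1 − 0.8801²) = 1/√0.2254 = 2.106; τ_2 = 254/2.106 = 120.6 days.
Leg 3: γ = 1.387; τ_3 = 54.8/1.387 = 39.51 days.
Leg 4: γ = 1/√(1 − 0.7574²) = 1/√0.4263 = 1.532; τ_4 = 91.0/1.532 = 59.42 days.
Total: 47.16 + 120.6 + 39.51 + 59.42 days.

τ = 267 days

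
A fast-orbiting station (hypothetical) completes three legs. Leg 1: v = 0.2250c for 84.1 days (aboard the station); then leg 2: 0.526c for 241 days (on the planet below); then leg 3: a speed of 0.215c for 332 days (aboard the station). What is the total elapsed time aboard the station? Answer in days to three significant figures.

Leg 1: 84.1 days is already measured aboard the station.
Leg 2: γ = 1/√(1 − 0.526²) = 1/√0.7233 = 1.176; τ_2 = 241/1.176 = 205.0 days.
Leg 3: 332 days is already measured aboard the station.
Total: 84.10 + 205.0 + 332.0 days.

τ = 621 days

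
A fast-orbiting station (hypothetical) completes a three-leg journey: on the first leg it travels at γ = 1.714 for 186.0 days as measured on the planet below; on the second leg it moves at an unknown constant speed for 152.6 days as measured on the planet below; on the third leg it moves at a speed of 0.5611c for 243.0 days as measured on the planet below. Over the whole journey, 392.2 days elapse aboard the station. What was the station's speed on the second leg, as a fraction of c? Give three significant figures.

Leg 1: γ = 1.714; τ_1 = 186.0/1.714 = 108.5 days.
Leg 2: speed unknown; τ_2 = 152.6/γ_2.
Leg 3: γ = 1/√(1 − 0.5611²) = 1/√0.6852 = 1.208; τ_3 = 243.0/1.208 = 201.1 days.
Total proper time: 108.5 + τ_2 + 201.1 = 392.2, so τ_2 = 392.2 − 309.7 = 82.54 days.
γ_2 = 152.6/82.54 = 1.849; β = √(1 − 1/γ²) = √0.7074.

β = 0.841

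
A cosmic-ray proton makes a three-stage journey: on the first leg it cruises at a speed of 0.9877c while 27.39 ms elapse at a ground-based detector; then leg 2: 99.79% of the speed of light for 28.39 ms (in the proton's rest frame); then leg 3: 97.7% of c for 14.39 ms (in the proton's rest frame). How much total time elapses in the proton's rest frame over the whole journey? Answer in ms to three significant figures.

τ = 47.1 ms

Leg 1: γ = 1/√(1 − 0.9877²) = 1/√0.02445 = 6.395; τ_1 = 27.39/6.395 = 4.283 ms.
Leg 2: 28.39 ms is already measured in the proton's rest frame.
Leg 3: 14.39 ms is already measured in the proton's rest frame.
Total: 4.283 + 28.39 + 14.39 ms.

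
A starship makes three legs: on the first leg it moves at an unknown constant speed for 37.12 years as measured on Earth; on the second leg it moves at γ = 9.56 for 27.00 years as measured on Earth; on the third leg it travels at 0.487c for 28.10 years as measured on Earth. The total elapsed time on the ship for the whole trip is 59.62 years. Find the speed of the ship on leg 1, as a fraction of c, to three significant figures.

β = 0.495

Leg 1: speed unknown; τ_1 = 37.12/γ_1.
Leg 2: γ = 9.56; τ_2 = 27.00/9.560 = 2.824 years.
Leg 3: γ = 1/√(1 − 0.487²) = 1/√0.7628 = 1.145; τ_3 = 28.10/1.145 = 24.54 years.
Total proper time: τ_1 + 2.824 + 24.54 = 59.62, so τ_1 = 59.62 − 27.37 = 32.25 years.
γ_1 = 37.12/32.25 = 1.151; β = √(1 − 1/γ²) = √0.2450.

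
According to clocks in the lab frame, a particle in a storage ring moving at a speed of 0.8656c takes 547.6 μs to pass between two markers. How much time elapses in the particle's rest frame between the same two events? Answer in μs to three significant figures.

γ = 1/√(1 − 0.8656²) = 1/√0.2507 = 1.997
The interval measured in the lab frame is the dilated one; the clock in the particle's rest frame measures the proper time τ = Δt/γ = 547.6/1.997 μs.

τ = 274 μs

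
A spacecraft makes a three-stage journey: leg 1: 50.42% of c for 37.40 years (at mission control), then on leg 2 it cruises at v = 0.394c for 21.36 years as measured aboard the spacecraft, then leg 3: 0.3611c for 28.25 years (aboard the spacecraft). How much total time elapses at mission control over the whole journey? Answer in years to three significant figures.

Δt = 90.9 years

Leg 1: 37.40 years is already measured at mission control.
Leg 2: γ = 1/√(1 − 0.394²) = 1/√0.8448 = 1.088; Δt_2 = 1.088 × 21.36 = 23.24 years.
Leg 3: γ = 1/√(1 − 0.3611²) = 1/√0.8696 = 1.072; Δt_3 = 1.072 × 28.25 = 30.29 years.
Total: 37.40 + 23.24 + 30.29 years.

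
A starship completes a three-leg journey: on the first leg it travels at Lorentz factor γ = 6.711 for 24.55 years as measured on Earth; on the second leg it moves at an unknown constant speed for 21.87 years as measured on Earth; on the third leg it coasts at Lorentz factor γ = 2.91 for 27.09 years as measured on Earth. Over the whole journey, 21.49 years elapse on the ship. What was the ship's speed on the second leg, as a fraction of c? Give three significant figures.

β = 0.921

Leg 1: γ = 6.711; τ_1 = 24.55/6.711 = 3.658 years.
Leg 2: speed unknown; τ_2 = 21.87/γ_2.
Leg 3: γ = 2.91; τ_3 = 27.09/2.910 = 9.309 years.
Total proper time: 3.658 + τ_2 + 9.309 = 21.49, so τ_2 = 21.49 − 12.97 = 8.523 years.
γ_2 = 21.87/8.523 = 2.566; β = √(1 − 1/γ²) = √0.8481.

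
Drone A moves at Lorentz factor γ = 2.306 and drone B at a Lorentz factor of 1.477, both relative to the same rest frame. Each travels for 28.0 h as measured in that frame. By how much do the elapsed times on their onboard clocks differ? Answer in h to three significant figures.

|τ_A − τ_B| = 6.82 h

A: γ = 2.306; τ_A = 28.0/2.306 = 12.14 h.
B: γ = 1.477; τ_B = 28.0/1.477 = 18.96 h.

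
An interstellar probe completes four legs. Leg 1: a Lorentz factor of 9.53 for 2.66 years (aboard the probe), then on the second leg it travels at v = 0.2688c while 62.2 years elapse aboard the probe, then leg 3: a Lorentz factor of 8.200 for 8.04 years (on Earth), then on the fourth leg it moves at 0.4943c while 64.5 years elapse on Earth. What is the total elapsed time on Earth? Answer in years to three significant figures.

Δt = 162 years

Leg 1: γ = 9.53; Δt_1 = 9.530 × 2.66 = 25.35 years.
Leg 2: γ = 1/√(1 − 0.2688²) = 1/√0.9277 = 1.038; Δt_2 = 1.038 × 62.2 = 64.58 years.
Leg 3: 8.04 years is already measured on Earth.
Leg 4: 64.5 years is already measured on Earth.
Total: 25.35 + 64.58 + 8.040 + 64.50 years.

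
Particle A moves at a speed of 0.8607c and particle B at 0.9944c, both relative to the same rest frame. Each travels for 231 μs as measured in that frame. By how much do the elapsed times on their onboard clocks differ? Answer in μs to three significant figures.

|τ_A − τ_B| = 93.2 μs

A: γ = 1/√(1 − 0.8607²) = 1/√0.2592 = 1.964; τ_A = 231/1.964 = 117.6 μs.
B: γ = 1/√(1 − 0.9944²) = 1/√0.01117 = 9.462; τ_B = 231/9.462 = 24.41 μs.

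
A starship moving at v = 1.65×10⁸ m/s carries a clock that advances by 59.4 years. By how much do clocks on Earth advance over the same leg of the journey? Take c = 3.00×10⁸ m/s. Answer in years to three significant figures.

Δt = 71.1 years

β = 1.65×10⁸/3.00×10⁸ = 0.5500; γ = 1/√(1 − 0.5500²) = 1.197
The interval measured on the ship is the proper time (both events occur at the same place in that frame); the lab-frame interval is Δt = γτ = 1.197 × 59.4 years.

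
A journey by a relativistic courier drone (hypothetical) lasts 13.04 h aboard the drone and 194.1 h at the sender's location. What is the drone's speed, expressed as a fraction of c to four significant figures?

β = 0.9977

The proper time is measured aboard the drone (both events occur at the drone's location); Δt is measured at the sender's location. γ = Δt/τ = 194.1/13.04 = 14.88.
β = √(1 − 1/γ²) = √(1 − 0.004513) = √0.9955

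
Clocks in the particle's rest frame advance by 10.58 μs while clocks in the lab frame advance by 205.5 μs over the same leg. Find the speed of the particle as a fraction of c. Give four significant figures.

v = 0.9987c

The proper time is measured in the particle's rest frame (both events occur at the particle's location); Δt is measured in the lab frame. γ = Δt/τ = 205.5/10.58 = 19.42.
β = √(1 − 1/γ²) = √(1 − 0.002651) = √0.9973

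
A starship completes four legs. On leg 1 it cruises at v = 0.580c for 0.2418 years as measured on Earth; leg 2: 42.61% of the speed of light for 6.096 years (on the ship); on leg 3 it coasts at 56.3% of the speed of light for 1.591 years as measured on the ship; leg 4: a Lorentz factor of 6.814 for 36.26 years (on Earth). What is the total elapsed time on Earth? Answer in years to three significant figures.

Δt = 45.2 years

Leg 1: 0.2418 years is already measured on Earth.
Leg 2: β = 0.4261; γ = 1/√(1 − 0.4261²) = 1/√0.8184 = 1.105; Δt_2 = 1.105 × 6.096 = 6.738 years.
Leg 3: β = 0.563; γ = 1/√(1 − 0.563²) = 1/√0.6830 = 1.210; Δt_3 = 1.210 × 1.591 = 1.925 years.
Leg 4: 36.26 years is already measured on Earth.
Total: 0.2418 + 6.738 + 1.925 + 36.26 years.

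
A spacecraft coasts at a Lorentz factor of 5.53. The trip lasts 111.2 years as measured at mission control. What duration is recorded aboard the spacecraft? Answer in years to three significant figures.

γ = 5.53
The interval measured at mission control is the dilated one; the clock aboard the spacecraft measures the proper time τ = Δt/γ = 111.2/5.530 years.

τ = 20.1 years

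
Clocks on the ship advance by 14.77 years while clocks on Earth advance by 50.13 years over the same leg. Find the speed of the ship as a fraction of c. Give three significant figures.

The proper time is measured on the ship (both events occur at the ship's location); Δt is measured on Earth. γ = Δt/τ = 50.13/14.77 = 3.394.
β = √(1 − 1/γ²) = √(1 − 0.08681) = √0.9132

β = 0.956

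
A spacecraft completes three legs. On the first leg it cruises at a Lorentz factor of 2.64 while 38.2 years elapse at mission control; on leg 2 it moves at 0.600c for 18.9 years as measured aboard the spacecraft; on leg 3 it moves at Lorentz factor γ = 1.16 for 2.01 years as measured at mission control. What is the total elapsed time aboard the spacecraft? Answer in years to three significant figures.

τ = 35.1 years

Leg 1: γ = 2.64; τ_1 = 38.2/2.640 = 14.47 years.
Leg 2: 18.9 years is already measured aboard the spacecraft.
Leg 3: γ = 1.16; τ_3 = 2.01/1.160 = 1.733 years.
Total: 14.47 + 18.90 + 1.733 years.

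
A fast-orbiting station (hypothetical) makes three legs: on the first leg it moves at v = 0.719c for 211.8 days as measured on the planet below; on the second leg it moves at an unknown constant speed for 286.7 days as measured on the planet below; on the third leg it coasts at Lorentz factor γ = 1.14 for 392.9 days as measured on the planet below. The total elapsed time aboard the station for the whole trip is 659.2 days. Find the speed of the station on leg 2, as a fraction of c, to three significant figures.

β = 0.812

Leg 1: γ = 1/√(1 − 0.719²) = 1/√0.4830 = 1.439; τ_1 = 211.8/1.439 = 147.2 days.
Leg 2: speed unknown; τ_2 = 286.7/γ_2.
Leg 3: γ = 1.14; τ_3 = 392.9/1.140 = 344.6 days.
Total proper time: 147.2 + τ_2 + 344.6 = 659.2, so τ_2 = 659.2 − 491.9 = 167.3 days.
γ_2 = 286.7/167.3 = 1.713; β = √(1 − 1/γ²) = √0.6593.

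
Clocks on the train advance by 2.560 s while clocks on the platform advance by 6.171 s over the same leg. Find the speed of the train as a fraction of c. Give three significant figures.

β = 0.910

The proper time is measured on the train (both events occur at the train's location); Δt is measured on the platform. γ = Δt/τ = 6.171/2.560 = 2.411.
β = √(1 − 1/γ²) = √(1 − 0.1721) = √0.8279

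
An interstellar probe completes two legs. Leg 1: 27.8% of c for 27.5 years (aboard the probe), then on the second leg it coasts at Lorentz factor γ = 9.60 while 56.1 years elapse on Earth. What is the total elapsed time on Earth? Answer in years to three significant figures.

Δt = 84.7 years

Leg 1: β = 0.278; γ = 1/√(1 − 0.278²) = 1/√0.9227 = 1.041; Δt_1 = 1.041 × 27.5 = 28.63 years.
Leg 2: 56.1 years is already measured on Earth.
Total: 28.63 + 56.10 years.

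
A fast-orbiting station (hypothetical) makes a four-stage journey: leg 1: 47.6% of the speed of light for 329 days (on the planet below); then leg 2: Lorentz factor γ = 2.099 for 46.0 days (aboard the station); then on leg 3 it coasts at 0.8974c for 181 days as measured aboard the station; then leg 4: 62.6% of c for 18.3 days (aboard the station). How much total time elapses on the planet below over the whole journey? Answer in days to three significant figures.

Leg 1: 329 days is already measured on the planet below.
Leg 2: γ = 2.099; Δt_2 = 2.099 × 46.0 = 96.55 days.
Leg 3: γ = 1/√(1 − 0.8974²) = 1/√0.1947 = 2.266; Δt_3 = 2.266 × 181 = 410.2 days.
Leg 4: β = 0.626; γ = 1/√(1 − 0.626²) = 1/√0.6081 = 1.282; Δt_4 = 1.282 × 18.3 = 23.47 days.
Total: 329.0 + 96.55 + 410.2 + 23.47 days.

Δt = 859 days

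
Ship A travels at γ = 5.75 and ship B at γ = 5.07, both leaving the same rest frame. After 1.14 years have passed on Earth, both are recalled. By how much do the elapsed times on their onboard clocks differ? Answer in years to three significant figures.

A: γ = 5.75; τ_A = 1.14/5.750 = 0.1983 years.
B: γ = 5.07; τ_B = 1.14/5.070 = 0.2249 years.

|τ_A − τ_B| = 0.0266 years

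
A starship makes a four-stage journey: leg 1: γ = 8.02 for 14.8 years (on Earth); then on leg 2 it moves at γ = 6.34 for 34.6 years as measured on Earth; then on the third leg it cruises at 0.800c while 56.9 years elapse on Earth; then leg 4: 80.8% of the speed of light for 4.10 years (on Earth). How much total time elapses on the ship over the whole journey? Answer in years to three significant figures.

Leg 1: γ = 8.02; τ_1 = 14.8/8.020 = 1.845 years.
Leg 2: γ = 6.34; τ_2 = 34.6/6.340 = 5.457 years.
Leg 3: γ = 1/√(1 − 0.800²) = 5/3 ≈ 1.667; τ_3 = 56.9/1.667 = 34.14 years.
Leg 4: β = 0.808; γ = 1/√(1 − 0.808²) = 1/√0.3471 = 1.697; τ_4 = 4.10/1.697 = 2.416 years.
Total: 1.845 + 5.457 + 34.14 + 2.416 years.

τ = 43.9 years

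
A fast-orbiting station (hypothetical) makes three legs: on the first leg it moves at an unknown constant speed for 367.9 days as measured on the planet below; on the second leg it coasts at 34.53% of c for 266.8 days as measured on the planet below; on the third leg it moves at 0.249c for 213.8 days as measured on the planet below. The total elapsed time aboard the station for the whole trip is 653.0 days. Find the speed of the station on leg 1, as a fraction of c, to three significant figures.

Leg 1: speed unknown; τ_1 = 367.9/γ_1.
Leg 2: β = 0.3453; γ = 1/√(1 − 0.3453²) = 1/√0.8808 = 1.066; τ_2 = 266.8/1.066 = 250.4 days.
Leg 3: γ = 1/√(1 − 0.249²) = 1/√0.9380 = 1.033; τ_3 = 213.8/1.033 = 207.1 days.
Total proper time: τ_1 + 250.4 + 207.1 = 653.0, so τ_1 = 653.0 − 457.5 = 195.5 days.
γ_1 = 367.9/195.5 = 1.881; β = √(1 − 1/γ²) = √0.7175.

β = 0.847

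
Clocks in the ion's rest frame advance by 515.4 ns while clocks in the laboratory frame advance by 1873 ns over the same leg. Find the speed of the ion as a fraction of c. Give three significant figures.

β = 0.961

The proper time is measured in the ion's rest frame (both events occur at the ion's location); Δt is measured in the laboratory frame. γ = Δt/τ = 1873/515.4 = 3.634.
β = √(1 − 1/γ²) = √(1 − 0.07572) = √0.9243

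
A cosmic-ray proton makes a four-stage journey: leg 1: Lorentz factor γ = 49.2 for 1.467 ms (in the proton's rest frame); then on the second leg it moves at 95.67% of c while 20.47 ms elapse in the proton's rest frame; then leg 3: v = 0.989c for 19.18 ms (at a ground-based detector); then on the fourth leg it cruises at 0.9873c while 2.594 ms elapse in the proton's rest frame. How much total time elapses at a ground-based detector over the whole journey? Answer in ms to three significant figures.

Δt = 178 ms

Leg 1: γ = 49.2; Δt_1 = 49.20 × 1.467 = 72.18 ms.
Leg 2: β = 0.9567; γ = 1/√(1 − 0.9567²) = 1/√0.08473 = 3.436; Δt_2 = 3.436 × 20.47 = 70.33 ms.
Leg 3: 19.18 ms is already measured at a ground-based detector.
Leg 4: γ = 1/√(1 − 0.9873²) = 1/√0.02524 = 6.295; Δt_4 = 6.295 × 2.594 = 16.33 ms.
Total: 72.18 + 70.33 + 19.18 + 16.33 ms.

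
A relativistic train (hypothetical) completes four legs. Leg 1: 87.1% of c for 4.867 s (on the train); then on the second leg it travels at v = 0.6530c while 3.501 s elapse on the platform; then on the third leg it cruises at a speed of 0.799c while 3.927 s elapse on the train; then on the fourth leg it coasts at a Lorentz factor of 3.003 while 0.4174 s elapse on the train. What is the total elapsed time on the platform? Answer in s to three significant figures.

Leg 1: β = 0.871; γ = 1/√(1 − 0.871²) = 1/√0.2414 = 2.035; Δt_1 = 2.035 × 4.867 = 9.907 s.
Leg 2: 3.501 s is already measured on the platform.
Leg 3: γ = 1/√(1 − 0.799²) = 1/√0.3616 = 1.663; Δt_3 = 1.663 × 3.927 = 6.531 s.
Leg 4: γ = 3.003; Δt_4 = 3.003 × 0.4174 = 1.253 s.
Total: 9.907 + 3.501 + 6.531 + 1.253 s.

Δt = 21.2 s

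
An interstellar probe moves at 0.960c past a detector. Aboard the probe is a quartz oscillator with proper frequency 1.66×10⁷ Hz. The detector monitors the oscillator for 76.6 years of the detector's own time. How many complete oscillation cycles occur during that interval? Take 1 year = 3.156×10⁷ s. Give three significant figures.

γ = 1/√(1 − 0.960²) = 25/7 ≈ 3.571
During 76.6 years of lab time, the oscillator's proper time advances by τ = Δt/γ = 76.6/3.571 = 21.45 years = 6.769×10⁸ s.
N = f × τ = 1.66×10⁷ × 6.769×10⁸ = 1.124×10¹⁶.

N = 1.12×10¹⁶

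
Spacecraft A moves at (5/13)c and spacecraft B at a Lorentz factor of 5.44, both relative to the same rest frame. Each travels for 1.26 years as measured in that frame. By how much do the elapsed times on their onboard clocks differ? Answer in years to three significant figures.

|τ_A − τ_B| = 0.931 years

A: γ = 1/√(1 − (5/13)²) = 13/12 ≈ 1.083; τ_A = 1.26/1.083 = 1.163 years.
B: γ = 5.44; τ_B = 1.26/5.440 = 0.2316 years.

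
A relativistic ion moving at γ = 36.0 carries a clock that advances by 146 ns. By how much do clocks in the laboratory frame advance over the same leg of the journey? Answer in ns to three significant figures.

γ = 36.0
The interval measured in the ion's rest frame is the proper time (both events occur at the same place in that frame); the lab-frame interval is Δt = γτ = 36.00 × 146 ns.

Δt = 5260 ns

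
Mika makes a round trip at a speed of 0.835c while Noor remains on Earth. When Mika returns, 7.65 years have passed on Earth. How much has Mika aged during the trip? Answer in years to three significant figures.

τ = 4.21 years

γ = 1/√(1 − 0.835²) = 1/√0.3028 = 1.817
Mika's clock measures proper time along the trip: τ = Δt/γ = 7.65/1.817 years.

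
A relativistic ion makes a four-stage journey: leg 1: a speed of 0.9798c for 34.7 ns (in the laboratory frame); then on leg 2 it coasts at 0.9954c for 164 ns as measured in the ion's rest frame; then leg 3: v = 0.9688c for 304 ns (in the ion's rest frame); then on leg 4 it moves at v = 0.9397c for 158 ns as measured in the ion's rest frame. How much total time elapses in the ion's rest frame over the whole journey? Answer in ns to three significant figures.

Leg 1: γ = 1/√(1 − 0.9798²) = 1/√0.03999 = 5.001; τ_1 = 34.7/5.001 = 6.939 ns.
Leg 2: 164 ns is already measured in the ion's rest frame.
Leg 3: 304 ns is already measured in the ion's rest frame.
Leg 4: 158 ns is already measured in the ion's rest frame.
Total: 6.939 + 164.0 + 304.0 + 158.0 ns.

τ = 633 ns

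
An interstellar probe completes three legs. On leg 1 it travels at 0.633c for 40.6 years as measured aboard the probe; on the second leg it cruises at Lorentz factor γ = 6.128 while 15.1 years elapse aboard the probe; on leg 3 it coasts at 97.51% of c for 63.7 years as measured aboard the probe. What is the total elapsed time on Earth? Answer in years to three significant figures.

Δt = 432 years

Leg 1: γ = 1/√(1 − 0.633²) = 1/√0.5993 = 1.292; Δt_1 = 1.292 × 40.6 = 52.44 years.
Leg 2: γ = 6.128; Δt_2 = 6.128 × 15.1 = 92.53 years.
Leg 3: β = 0.9751; γ = 1/√(1 − 0.9751²) = 1/√0.04918 = 4.509; Δt_3 = 4.509 × 63.7 = 287.2 years.
Total: 52.44 + 92.53 + 287.2 years.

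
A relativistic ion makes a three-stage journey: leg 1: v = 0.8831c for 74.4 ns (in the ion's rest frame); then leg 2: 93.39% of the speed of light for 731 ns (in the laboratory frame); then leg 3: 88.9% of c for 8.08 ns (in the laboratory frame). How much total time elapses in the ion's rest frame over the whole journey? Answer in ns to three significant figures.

τ = 339 ns

Leg 1: 74.4 ns is already measured in the ion's rest frame.
Leg 2: β = 0.9339; γ = 1/√(1 − 0.9339²) = 1/√0.1278 = 2.797; τ_2 = 731/2.797 = 261.4 ns.
Leg 3: β = 0.889; γ = 1/√(1 − 0.889²) = 1/√0.2097 = 2.184; τ_3 = 8.08/2.184 = 3.700 ns.
Total: 74.40 + 261.4 + 3.700 ns.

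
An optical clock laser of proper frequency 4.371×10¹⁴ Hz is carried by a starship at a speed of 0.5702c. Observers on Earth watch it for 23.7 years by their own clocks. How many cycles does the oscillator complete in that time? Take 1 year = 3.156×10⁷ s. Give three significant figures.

γ = 1/√(1 − 0.5702²) = 1/√0.6749 = 1.217
During 23.7 years of lab time, the oscillator's proper time advances by τ = Δt/γ = 23.7/1.217 = 19.47 years = 6.145×10⁸ s.
N = f × τ = 4.371×10¹⁴ × 6.145×10⁸ = 2.686×10²³.

N = 2.69×10²³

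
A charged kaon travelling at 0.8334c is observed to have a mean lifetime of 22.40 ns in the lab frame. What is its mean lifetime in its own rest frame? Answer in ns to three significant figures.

γ = 1/√(1 − 0.8334²) = 1/√0.3054 = 1.809
The lab-frame lifetime is the dilated interval; the proper lifetime is τ₀ = Δt/γ = 22.40/1.809 ns.

τ₀ = 12.4 ns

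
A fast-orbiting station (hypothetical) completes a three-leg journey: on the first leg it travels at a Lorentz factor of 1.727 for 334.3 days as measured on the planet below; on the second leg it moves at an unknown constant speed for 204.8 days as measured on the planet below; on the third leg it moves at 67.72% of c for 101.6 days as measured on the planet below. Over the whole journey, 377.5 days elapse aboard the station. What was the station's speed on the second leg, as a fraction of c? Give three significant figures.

β = 0.846

Leg 1: γ = 1.727; τ_1 = 334.3/1.727 = 193.6 days.
Leg 2: speed unknown; τ_2 = 204.8/γ_2.
Leg 3: β = 0.6772; γ = 1/√(1 − 0.6772²) = 1/√0.5414 = 1.359; τ_3 = 101.6/1.359 = 74.76 days.
Total proper time: 193.6 + τ_2 + 74.76 = 377.5, so τ_2 = 377.5 − 268.3 = 109.2 days.
γ_2 = 204.8/109.2 = 1.876; β = √(1 − 1/γ²) = √0.7158.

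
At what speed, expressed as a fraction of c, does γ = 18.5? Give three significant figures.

β = 0.999

β = √(1 − 1/γ²) = √(1 − 1/18.5²) = √(1 − 0.002922) = √0.9971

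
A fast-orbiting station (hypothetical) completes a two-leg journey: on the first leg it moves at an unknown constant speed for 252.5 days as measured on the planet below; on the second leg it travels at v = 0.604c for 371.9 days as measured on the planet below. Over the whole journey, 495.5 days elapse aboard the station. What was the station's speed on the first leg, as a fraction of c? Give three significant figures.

Leg 1: speed unknown; τ_1 = 252.5/γ_1.
Leg 2: γ = 1/√(1 − 0.604²) = 1/√0.6352 = 1.255; τ_2 = 371.9/1.255 = 296.4 days.
Total proper time: τ_1 + 296.4 = 495.5, so τ_1 = 495.5 − 296.4 = 199.1 days.
γ_1 = 252.5/199.1 = 1.268; β = √(1 − 1/γ²) = √0.3782.

β = 0.615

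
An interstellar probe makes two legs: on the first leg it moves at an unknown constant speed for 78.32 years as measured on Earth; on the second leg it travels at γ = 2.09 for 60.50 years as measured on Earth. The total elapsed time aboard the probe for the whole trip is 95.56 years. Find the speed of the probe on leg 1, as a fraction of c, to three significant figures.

β = 0.526

Leg 1: speed unknown; τ_1 = 78.32/γ_1.
Leg 2: γ = 2.09; τ_2 = 60.50/2.090 = 28.95 years.
Total proper time: τ_1 + 28.95 = 95.56, so τ_1 = 95.56 − 28.95 = 66.61 years.
γ_1 = 78.32/66.61 = 1.176; β = √(1 − 1/γ²) = √0.2766.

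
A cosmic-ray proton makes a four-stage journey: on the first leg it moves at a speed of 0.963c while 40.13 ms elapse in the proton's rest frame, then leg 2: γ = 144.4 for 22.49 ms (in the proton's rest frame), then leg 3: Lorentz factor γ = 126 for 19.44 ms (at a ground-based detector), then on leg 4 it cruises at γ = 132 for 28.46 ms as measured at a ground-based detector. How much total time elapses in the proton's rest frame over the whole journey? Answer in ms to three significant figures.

Leg 1: 40.13 ms is already measured in the proton's rest frame.
Leg 2: 22.49 ms is already measured in the proton's rest frame.
Leg 3: γ = 126; τ_3 = 19.44/126.0 = 0.1543 ms.
Leg 4: γ = 132; τ_4 = 28.46/132.0 = 0.2156 ms.
Total: 40.13 + 22.49 + 0.1543 + 0.2156 ms.

τ = 63.0 ms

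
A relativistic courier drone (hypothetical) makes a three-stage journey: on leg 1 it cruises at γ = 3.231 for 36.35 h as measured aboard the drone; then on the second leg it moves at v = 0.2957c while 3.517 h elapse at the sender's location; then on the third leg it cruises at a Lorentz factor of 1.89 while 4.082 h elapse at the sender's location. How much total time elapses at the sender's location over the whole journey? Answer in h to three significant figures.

Δt = 125 h

Leg 1: γ = 3.231; Δt_1 = 3.231 × 36.35 = 117.4 h.
Leg 2: 3.517 h is already measured at the sender's location.
Leg 3: 4.082 h is already measured at the sender's location.
Total: 117.4 + 3.517 + 4.082 h.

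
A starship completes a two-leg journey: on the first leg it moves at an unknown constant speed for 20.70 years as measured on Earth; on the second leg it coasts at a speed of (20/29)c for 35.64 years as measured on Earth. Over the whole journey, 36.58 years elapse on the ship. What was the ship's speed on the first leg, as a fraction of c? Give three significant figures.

Leg 1: speed unknown; τ_1 = 20.70/γ_1.
Leg 2: γ = 1/√(1 − (20/29)²) = 29/21 ≈ 1.381; τ_2 = 35.64/1.381 = 25.81 years.
Total proper time: τ_1 + 25.81 = 36.58, so τ_1 = 36.58 − 25.81 = 10.77 years.
γ_1 = 20.70/10.77 = 1.922; β = √(1 − 1/γ²) = √0.7292.

β = 0.854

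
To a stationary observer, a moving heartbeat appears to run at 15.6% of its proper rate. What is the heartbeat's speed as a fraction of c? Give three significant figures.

β = 0.988

Rate ratio = 1/γ, so γ = 1/0.156 = 6.410.
β = √(1 − 1/γ²) = √(1 − 0.156²) = √0.9757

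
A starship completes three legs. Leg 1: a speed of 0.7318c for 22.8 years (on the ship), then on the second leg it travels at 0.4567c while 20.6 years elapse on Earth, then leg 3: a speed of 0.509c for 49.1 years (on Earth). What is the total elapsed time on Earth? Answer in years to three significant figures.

Leg 1: γ = 1/√(1 − 0.7318²) = 1/√0.4645 = 1.467; Δt_1 = 1.467 × 22.8 = 33.45 years.
Leg 2: 20.6 years is already measured on Earth.
Leg 3: 49.1 years is already measured on Earth.
Total: 33.45 + 20.60 + 49.10 years.

Δt = 103 years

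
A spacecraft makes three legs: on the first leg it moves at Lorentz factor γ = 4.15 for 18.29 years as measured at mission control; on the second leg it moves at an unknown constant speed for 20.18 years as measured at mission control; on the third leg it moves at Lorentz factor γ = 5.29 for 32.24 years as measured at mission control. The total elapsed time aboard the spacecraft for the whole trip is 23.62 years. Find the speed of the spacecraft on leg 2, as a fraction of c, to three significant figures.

β = 0.760

Leg 1: γ = 4.15; τ_1 = 18.29/4.150 = 4.407 years.
Leg 2: speed unknown; τ_2 = 20.18/γ_2.
Leg 3: γ = 5.29; τ_3 = 32.24/5.290 = 6.095 years.
Total proper time: 4.407 + τ_2 + 6.095 = 23.62, so τ_2 = 23.62 − 10.50 = 13.12 years.
γ_2 = 20.18/13.12 = 1.538; β = √(1 − 1/γ²) = √0.5774.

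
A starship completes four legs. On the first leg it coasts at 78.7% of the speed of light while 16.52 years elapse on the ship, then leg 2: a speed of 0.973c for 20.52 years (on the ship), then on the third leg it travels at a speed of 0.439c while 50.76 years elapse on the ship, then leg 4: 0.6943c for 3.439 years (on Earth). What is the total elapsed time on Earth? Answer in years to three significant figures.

Leg 1: β = 0.787; γ = 1/√(1 − 0.787²) = 1/√0.3806 = 1.621; Δt_1 = 1.621 × 16.52 = 26.78 years.
Leg 2: γ = 1/√(1 − 0.973²) = 1/√0.05327 = 4.333; Δt_2 = 4.333 × 20.52 = 88.91 years.
Leg 3: γ = 1/√(1 − 0.439²) = 1/√0.8073 = 1.113; Δt_3 = 1.113 × 50.76 = 56.49 years.
Leg 4: 3.439 years is already measured on Earth.
Total: 26.78 + 88.91 + 56.49 + 3.439 years.

Δt = 176 years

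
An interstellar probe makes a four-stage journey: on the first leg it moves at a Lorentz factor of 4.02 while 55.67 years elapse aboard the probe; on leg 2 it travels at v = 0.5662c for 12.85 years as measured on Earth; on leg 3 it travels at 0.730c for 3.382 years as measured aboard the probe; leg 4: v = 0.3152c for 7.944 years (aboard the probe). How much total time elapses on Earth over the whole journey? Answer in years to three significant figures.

Leg 1: γ = 4.02; Δt_1 = 4.020 × 55.67 = 223.8 years.
Leg 2: 12.85 years is already measured on Earth.
Leg 3: γ = 1/√(1 − 0.730²) = 1/√0.4671 = 1.463; Δt_3 = 1.463 × 3.382 = 4.948 years.
Leg 4: γ = 1/√(1 − 0.3152²) = 1/√0.9006 = 1.054; Δt_4 = 1.054 × 7.944 = 8.371 years.
Total: 223.8 + 12.85 + 4.948 + 8.371 years.

Δt = 250 years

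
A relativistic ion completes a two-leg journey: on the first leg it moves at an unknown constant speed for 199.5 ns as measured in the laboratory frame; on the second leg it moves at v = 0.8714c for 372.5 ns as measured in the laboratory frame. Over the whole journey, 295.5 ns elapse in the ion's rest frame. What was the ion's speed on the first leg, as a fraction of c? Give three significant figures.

β = 0.825

Leg 1: speed unknown; τ_1 = 199.5/γ_1.
Leg 2: γ = 1/√(1 − 0.8714²) = 1/√0.2407 = 2.038; τ_2 = 372.5/2.038 = 182.7 ns.
Total proper time: τ_1 + 182.7 = 295.5, so τ_1 = 295.5 − 182.7 = 112.8 ns.
γ_1 = 199.5/112.8 = 1.769; β = √(1 − 1/γ²) = √0.6805.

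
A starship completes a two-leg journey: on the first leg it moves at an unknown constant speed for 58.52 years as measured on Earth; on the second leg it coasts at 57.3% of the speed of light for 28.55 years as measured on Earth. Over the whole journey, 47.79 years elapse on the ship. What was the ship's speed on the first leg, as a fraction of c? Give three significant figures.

β = 0.909

Leg 1: speed unknown; τ_1 = 58.52/γ_1.
Leg 2: β = 0.573; γ = 1/√(1 − 0.573²) = 1/√0.6717 = 1.220; τ_2 = 28.55/1.220 = 23.40 years.
Total proper time: τ_1 + 23.40 = 47.79, so τ_1 = 47.79 − 23.40 = 24.39 years.
γ_1 = 58.52/24.39 = 2.399; β = √(1 − 1/γ²) = √0.8263.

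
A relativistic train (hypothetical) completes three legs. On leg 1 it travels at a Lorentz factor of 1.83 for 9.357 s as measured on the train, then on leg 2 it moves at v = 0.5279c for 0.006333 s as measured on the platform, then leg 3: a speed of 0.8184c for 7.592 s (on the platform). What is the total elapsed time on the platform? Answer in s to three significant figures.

Δt = 24.7 s

Leg 1: γ = 1.83; Δt_1 = 1.830 × 9.357 = 17.12 s.
Leg 2: 0.006333 s is already measured on the platform.
Leg 3: 7.592 s is already measured on the platform.
Total: 17.12 + 0.006333 + 7.592 s.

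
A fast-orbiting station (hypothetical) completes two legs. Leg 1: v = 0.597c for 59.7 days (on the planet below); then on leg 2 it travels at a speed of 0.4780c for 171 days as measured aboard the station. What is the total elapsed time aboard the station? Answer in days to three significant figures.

τ = 219 days

Leg 1: γ = 1/√(1 − 0.597²) = 1/√0.6436 = 1.247; τ_1 = 59.7/1.247 = 47.89 days.
Leg 2: 171 days is already measured aboard the station.
Total: 47.89 + 171.0 days.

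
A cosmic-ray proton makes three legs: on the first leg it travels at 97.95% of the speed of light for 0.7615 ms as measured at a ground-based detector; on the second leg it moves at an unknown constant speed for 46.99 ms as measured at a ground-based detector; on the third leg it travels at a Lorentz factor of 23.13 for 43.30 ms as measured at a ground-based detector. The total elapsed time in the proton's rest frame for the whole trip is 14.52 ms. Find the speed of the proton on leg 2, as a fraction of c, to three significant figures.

Leg 1: β = 0.9795; γ = 1/√(1 − 0.9795²) = 1/√0.04058 = 4.964; τ_1 = 0.7615/4.964 = 0.1534 ms.
Leg 2: speed unknown; τ_2 = 46.99/γ_2.
Leg 3: γ = 23.13; τ_3 = 43.30/23.13 = 1.872 ms.
Total proper time: 0.1534 + τ_2 + 1.872 = 14.52, so τ_2 = 14.52 − 2.025 = 12.49 ms.
γ_2 = 46.99/12.49 = 3.761; β = √(1 − 1/γ²) = √0.9293.

β = 0.964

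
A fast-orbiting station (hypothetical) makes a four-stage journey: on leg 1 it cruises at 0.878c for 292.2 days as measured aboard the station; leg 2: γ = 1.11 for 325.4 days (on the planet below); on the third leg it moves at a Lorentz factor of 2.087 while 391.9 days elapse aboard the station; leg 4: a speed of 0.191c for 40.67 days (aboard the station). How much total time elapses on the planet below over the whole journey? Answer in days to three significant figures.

Δt = 1800 days

Leg 1: γ = 1/√(1 − 0.878²) = 1/√0.2291 = 2.089; Δt_1 = 2.089 × 292.2 = 610.5 days.
Leg 2: 325.4 days is already measured on the planet below.
Leg 3: γ = 2.087; Δt_3 = 2.087 × 391.9 = 817.9 days.
Leg 4: γ = 1/√(1 − 0.191²) = 1/√0.9635 = 1.019; Δt_4 = 1.019 × 40.67 = 41.43 days.
Total: 610.5 + 325.4 + 817.9 + 41.43 days.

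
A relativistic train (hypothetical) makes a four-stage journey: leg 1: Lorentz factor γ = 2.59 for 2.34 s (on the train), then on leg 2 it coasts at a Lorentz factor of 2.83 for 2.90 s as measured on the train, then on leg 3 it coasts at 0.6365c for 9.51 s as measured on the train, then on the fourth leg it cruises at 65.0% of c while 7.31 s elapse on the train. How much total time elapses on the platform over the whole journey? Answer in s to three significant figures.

Δt = 36.2 s

Leg 1: γ = 2.59; Δt_1 = 2.590 × 2.34 = 6.061 s.
Leg 2: γ = 2.83; Δt_2 = 2.830 × 2.90 = 8.207 s.
Leg 3: γ = 1/√(1 − 0.6365²) = 1/√0.5949 = 1.297; Δt_3 = 1.297 × 9.51 = 12.33 s.
Leg 4: β = 0.650; γ = 1/√(1 − 0.650²) = 1/√0.5775 = 1.316; Δt_4 = 1.316 × 7.31 = 9.619 s.
Total: 6.061 + 8.207 + 12.33 + 9.619 s.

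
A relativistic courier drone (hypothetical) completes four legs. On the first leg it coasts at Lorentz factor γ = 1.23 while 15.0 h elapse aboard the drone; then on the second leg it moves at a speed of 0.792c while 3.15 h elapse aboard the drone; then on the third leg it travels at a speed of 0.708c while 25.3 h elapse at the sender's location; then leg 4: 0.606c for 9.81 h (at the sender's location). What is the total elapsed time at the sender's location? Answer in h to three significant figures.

Δt = 58.7 h

Leg 1: γ = 1.23; Δt_1 = 1.230 × 15.0 = 18.45 h.
Leg 2: γ = 1/√(1 − 0.792²) = 1/√0.3727 = 1.638; Δt_2 = 1.638 × 3.15 = 5.160 h.
Leg 3: 25.3 h is already measured at the sender's location.
Leg 4: 9.81 h is already measured at the sender's location.
Total: 18.45 + 5.160 + 25.30 + 9.810 h.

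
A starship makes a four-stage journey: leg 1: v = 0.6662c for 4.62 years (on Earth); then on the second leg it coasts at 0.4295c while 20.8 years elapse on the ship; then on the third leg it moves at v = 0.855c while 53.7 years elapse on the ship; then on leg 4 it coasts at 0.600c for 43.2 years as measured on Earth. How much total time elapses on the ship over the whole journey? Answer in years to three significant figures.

Leg 1: γ = 1/√(1 − 0.6662²) = 1/√0.5562 = 1.341; τ_1 = 4.62/1.341 = 3.445 years.
Leg 2: 20.8 years is already measured on the ship.
Leg 3: 53.7 years is already measured on the ship.
Leg 4: γ = 1/√(1 − 0.600²) = 1/√0.6400 = 1.250; τ_4 = 43.2/1.250 = 34.56 years.
Total: 3.445 + 20.80 + 53.70 + 34.56 years.

τ = 113 years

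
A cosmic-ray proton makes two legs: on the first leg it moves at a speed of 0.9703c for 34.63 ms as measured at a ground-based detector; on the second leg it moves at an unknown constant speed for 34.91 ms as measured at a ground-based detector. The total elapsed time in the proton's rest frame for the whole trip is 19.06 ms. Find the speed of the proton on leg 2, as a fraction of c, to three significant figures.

β = 0.952

Leg 1: γ = 1/√(1 − 0.9703²) = 1/√0.05852 = 4.134; τ_1 = 34.63/4.134 = 8.377 ms.
Leg 2: speed unknown; τ_2 = 34.91/γ_2.
Total proper time: 8.377 + τ_2 = 19.06, so τ_2 = 19.06 − 8.377 = 10.68 ms.
γ_2 = 34.91/10.68 = 3.268; β = √(1 − 1/γ²) = √0.9064.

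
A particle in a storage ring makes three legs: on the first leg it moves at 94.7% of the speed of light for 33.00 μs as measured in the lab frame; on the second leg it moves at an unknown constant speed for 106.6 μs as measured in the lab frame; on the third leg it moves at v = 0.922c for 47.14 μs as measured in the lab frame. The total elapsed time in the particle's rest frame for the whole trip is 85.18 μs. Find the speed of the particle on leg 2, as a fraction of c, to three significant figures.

Leg 1: β = 0.947; γ = 1/√(1 − 0.947²) = 1/√0.1032 = 3.113; τ_1 = 33.00/3.113 = 10.60 μs.
Leg 2: speed unknown; τ_2 = 106.6/γ_2.
Leg 3: γ = 1/√(1 − 0.922²) = 1/√0.1499 = 2.583; τ_3 = 47.14/2.583 = 18.25 μs.
Total proper time: 10.60 + τ_2 + 18.25 = 85.18, so τ_2 = 85.18 − 28.85 = 56.33 μs.
γ_2 = 106.6/56.33 = 1.893; β = √(1 − 1/γ²) = √0.7208.

β = 0.849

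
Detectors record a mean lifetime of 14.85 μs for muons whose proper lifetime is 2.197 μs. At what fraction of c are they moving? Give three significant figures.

γ = Δt/τ₀ = 14.85/2.197 = 6.759
β = √(1 − 1/γ²) = √(1 − 0.02189) = √0.9781

v = 0.989c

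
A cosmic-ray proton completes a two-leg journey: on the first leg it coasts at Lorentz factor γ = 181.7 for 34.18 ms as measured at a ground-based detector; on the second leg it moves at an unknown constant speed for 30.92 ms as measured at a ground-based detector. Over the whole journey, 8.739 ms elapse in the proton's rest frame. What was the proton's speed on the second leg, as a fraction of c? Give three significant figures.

β = 0.961

Leg 1: γ = 181.7; τ_1 = 34.18/181.7 = 0.1881 ms.
Leg 2: speed unknown; τ_2 = 30.92/γ_2.
Total proper time: 0.1881 + τ_2 = 8.739, so τ_2 = 8.739 − 0.1881 = 8.551 ms.
γ_2 = 30.92/8.551 = 3.616; β = √(1 − 1/γ²) = √0.9235.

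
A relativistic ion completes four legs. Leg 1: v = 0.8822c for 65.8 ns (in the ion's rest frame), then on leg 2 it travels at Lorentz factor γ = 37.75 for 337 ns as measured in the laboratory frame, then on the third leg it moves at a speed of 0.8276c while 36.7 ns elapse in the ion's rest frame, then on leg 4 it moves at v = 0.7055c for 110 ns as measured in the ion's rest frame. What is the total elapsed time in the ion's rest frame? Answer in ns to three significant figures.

Leg 1: 65.8 ns is already measured in the ion's rest frame.
Leg 2: γ = 37.75; τ_2 = 337/37.75 = 8.927 ns.
Leg 3: 36.7 ns is already measured in the ion's rest frame.
Leg 4: 110 ns is already measured in the ion's rest frame.
Total: 65.80 + 8.927 + 36.70 + 110.0 ns.

τ = 221 ns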